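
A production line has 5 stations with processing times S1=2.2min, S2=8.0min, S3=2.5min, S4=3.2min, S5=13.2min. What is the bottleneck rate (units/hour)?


Bottleneck = longest station time
Station times: [2.2, 8.0, 2.5, 3.2, 13.2]
Max = 13.2 min
Rate = 60 / 13.2
= 4.55 units/hour (bottleneck: 13.2min)


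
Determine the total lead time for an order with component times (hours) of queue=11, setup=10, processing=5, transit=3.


Lead time = queue + setup + processing + transit
= 11 + 10 + 5 + 3
= 29 hours


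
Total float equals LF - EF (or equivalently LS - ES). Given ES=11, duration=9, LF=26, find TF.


EF = ES + duration = 11 + 9 = 20
LS = LF - duration = 26 - 9 = 17
Total Float = LF - EF = 26 - 20
(or LS - ES = 17 - 11)
= 6


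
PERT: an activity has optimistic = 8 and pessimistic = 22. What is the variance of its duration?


σ² = ((p - o) / 6)² = (p - o)² / 36
= (22 - 8)² / 36
= 14² / 36
= 196 / 36
= 5.4444


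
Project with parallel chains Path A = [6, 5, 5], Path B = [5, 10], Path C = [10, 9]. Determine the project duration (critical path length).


Path A: 6 + 5 + 5 = 16
Path B: 5 + 10 = 15
Path C: 10 + 9 = 19
Critical path = longest = max(16, 15, 19)
= 19 (Path C)


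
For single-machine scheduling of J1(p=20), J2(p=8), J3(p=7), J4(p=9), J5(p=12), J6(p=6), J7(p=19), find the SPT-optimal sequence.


SPT: sort by shortest processing time
  J6: p=6
  J3: p=7
  J2: p=8
  J4: p=9
  J5: p=12
  J7: p=19
  J1: p=20
Order: J6 → J3 → J2 → J4 → J5 → J7 → J1


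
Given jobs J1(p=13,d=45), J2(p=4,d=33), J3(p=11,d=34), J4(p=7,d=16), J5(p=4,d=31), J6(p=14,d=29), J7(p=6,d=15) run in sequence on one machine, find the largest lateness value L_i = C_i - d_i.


Lateness per job (L = C - d):
  J1: C=13, d=45, L=-32
  J2: C=17, d=33, L=-16
  J3: C=28, d=34, L=-6
  J4: C=35, d=16, L=19
  J5: C=39, d=31, L=8
  J6: C=53, d=29, L=24
  J7: C=59, d=15, L=44
Lmax = max(-32, -16, -6, 19, 8, 24, 44)
= 44


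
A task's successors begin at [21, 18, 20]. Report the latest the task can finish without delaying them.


LF = min of all successor start times
Successors start at: [21, 18, 20]
LF = min(21, 18, 20)
= 18


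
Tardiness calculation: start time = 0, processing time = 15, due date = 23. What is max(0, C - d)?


Completion = start + processing = 0 + 15 = 15
Tardiness = max(0, C - d) = max(0, 15 - 23)
= max(0, -8)
= 0


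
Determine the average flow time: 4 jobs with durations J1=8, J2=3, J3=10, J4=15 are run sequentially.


Completion times:
  J1: completes at 8
  J2: completes at 11
  J3: completes at 21
  J4: completes at 36
Sum = 76
Average = 76/4
= 19.00


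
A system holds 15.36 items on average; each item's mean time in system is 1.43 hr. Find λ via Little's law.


Little's law: L = λW → λ = L / W
= 15.36 / 1.43
= 10.74 per hour


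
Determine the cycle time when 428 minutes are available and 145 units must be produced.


Cycle time = available time / demand
= 428 / 145
= 2.95 min/unit


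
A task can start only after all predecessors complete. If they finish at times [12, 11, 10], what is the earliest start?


ES = max of all predecessor completion times
Predecessors: [12, 11, 10]
ES = max(12, 11, 10)
= 12


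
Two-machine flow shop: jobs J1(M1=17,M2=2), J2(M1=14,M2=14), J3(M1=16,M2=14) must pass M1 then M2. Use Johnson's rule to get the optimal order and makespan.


Johnson's rule:
Group 1 (M1≤M2, sort by M1): ['J2']
Group 2 (M1>M2, sort desc M2): ['J3', 'J1']
Sequence: J2 → J3 → J1
Makespan calculation:
  J2: M1 done=14, M2 done=28
  J3: M1 done=30, M2 done=44
  J1: M1 done=47, M2 done=49
= Sequence: J2 → J3 → J1, Makespan: 49


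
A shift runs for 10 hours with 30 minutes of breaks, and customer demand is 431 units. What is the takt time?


Available = 10×60 - 30 = 570 min
Takt time = 570 / 431
= 1.32 min/unit


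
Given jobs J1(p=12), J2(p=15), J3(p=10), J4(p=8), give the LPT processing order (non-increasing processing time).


LPT: sort by longest processing time first
  J2: p=15
  J1: p=12
  J3: p=10
  J4: p=8
Order: J2 → J1 → J3 → J4


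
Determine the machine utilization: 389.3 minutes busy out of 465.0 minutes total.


Utilization = busy / total × 100
= 389.3 / 465.0 × 100
= 83.7%


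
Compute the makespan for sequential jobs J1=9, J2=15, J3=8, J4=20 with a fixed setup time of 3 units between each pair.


Makespan = Σ processing + (n-1) × setup
= (9 + 15 + 8 + 20) + (4-1)×3
= 52 + 9
= 61 time units


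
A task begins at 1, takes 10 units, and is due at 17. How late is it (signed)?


Completion = 1 + 10 = 11
Lateness = C - d = 11 - 17
= -6


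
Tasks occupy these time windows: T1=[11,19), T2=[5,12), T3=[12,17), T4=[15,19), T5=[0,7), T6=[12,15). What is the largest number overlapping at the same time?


Check each time point for overlaps:
  t=12: 3 tasks active (T1, T3, T6)
Max concurrent = 3


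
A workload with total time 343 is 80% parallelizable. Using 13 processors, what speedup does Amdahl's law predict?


Amdahl's law: T_p = T × ((1-p) + p/N)
= 343 × ((1-0.8) + 0.8/13)
= 343 × (0.20 + 0.0615)
= 343 × 0.2615
= 89.71
Speedup = 343/89.71
= 3.82×


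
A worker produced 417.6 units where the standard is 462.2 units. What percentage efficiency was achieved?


Efficiency = (actual / standard) × 100
= (417.6 / 462.2) × 100
= 90.4%


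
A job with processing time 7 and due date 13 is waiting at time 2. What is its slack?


Slack = due - current_time - processing
= 13 - 2 - 7
= 4


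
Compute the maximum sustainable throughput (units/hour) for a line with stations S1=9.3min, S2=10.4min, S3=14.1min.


Bottleneck = longest station time
Station times: [9.3, 10.4, 14.1]
Max = 14.1 min
Rate = 60 / 14.1
= 4.26 units/hour (bottleneck: 14.1min)


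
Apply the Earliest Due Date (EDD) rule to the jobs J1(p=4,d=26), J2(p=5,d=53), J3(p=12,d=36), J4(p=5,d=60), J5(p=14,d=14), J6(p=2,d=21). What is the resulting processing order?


EDD: sort by earliest due date
  J5: d=14, p=14
  J6: d=21, p=2
  J1: d=26, p=4
  J3: d=36, p=12
  J2: d=53, p=5
  J4: d=60, p=5
Order: J5 → J6 → J1 → J3 → J2 → J4


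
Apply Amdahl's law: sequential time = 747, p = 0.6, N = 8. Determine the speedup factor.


Amdahl's law: T_p = T × ((1-p) + p/N)
= 747 × ((1-0.6) + 0.6/8)
= 747 × (0.40 + 0.0750)
= 747 × 0.4750
= 354.83
Speedup = 747/354.83
= 2.11×


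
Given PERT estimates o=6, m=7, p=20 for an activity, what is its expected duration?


te = (o + 4m + p) / 6
= (6 + 4×7 + 20) / 6
= (6 + 28 + 20) / 6
= 54 / 6
= 9.00


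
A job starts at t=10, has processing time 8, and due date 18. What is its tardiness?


Completion = start + processing = 10 + 8 = 18
Tardiness = max(0, C - d) = max(0, 18 - 18)
= max(0, 0)
= 0


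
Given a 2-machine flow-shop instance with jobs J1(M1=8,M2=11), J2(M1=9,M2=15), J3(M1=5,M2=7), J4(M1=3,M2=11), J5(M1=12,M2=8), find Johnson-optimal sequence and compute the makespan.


Johnson's rule:
Group 1 (M1≤M2, sort by M1): ['J4', 'J3', 'J1', 'J2']
Group 2 (M1>M2, sort desc M2): ['J5']
Sequence: J4 → J3 → J1 → J2 → J5
Makespan calculation:
  J4: M1 done=3, M2 done=14
  J3: M1 done=8, M2 done=21
  J1: M1 done=16, M2 done=32
  J2: M1 done=25, M2 done=47
  J5: M1 done=37, M2 done=55
= Sequence: J4 → J3 → J1 → J2 → J5, Makespan: 55


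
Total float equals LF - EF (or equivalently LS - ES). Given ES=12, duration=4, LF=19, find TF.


EF = ES + duration = 12 + 4 = 16
LS = LF - duration = 19 - 4 = 15
Total Float = LF - EF = 19 - 16
(or LS - ES = 15 - 12)
= 3


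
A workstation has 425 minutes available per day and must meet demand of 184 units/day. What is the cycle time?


Cycle time = available time / demand
= 425 / 184
= 2.31 min/unit


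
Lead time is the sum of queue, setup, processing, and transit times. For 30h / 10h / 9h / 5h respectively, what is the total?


Lead time = queue + setup + processing + transit
= 30 + 10 + 9 + 5
= 54 hours


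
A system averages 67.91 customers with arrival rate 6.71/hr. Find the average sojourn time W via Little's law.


Little's law: L = λW → W = L / λ
= 67.91 / 6.71
= 10.12 hours


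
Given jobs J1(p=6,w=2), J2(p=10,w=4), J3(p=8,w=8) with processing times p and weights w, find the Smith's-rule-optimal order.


WSPT (Smith's rule): sort by p/w ascending
  J3: p/w = 8/8 = 1.000
  J2: p/w = 10/4 = 2.500
  J1: p/w = 6/2 = 3.000
Order: J3 → J2 → J1


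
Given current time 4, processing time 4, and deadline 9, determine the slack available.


Slack = due - current_time - processing
= 9 - 4 - 4
= 1


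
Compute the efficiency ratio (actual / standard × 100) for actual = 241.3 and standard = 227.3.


Efficiency = (actual / standard) × 100
= (241.3 / 227.3) × 100
= 106.2%


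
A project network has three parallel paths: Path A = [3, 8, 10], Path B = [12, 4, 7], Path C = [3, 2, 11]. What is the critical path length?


Path A: 3 + 8 + 10 = 21
Path B: 12 + 4 + 7 = 23
Path C: 3 + 2 + 11 = 16
Critical path = longest = max(21, 23, 16)
= 23 (Path B)


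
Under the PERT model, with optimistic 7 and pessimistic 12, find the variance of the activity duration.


σ² = ((p - o) / 6)² = (p - o)² / 36
= (12 - 7)² / 36
= 5² / 36
= 25 / 36
= 0.6944


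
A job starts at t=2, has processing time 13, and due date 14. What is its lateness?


Completion = 2 + 13 = 15
Lateness = C - d = 15 - 14
= 1


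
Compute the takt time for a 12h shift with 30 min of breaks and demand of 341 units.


Available = 12×60 - 30 = 690 min
Takt time = 690 / 341
= 2.02 min/unit


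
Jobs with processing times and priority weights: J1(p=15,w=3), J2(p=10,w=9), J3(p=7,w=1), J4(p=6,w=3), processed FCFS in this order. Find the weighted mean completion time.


Completion times:
  J1: C=15, w×C=3×15=45
  J2: C=25, w×C=9×25=225
  J3: C=32, w×C=1×32=32
  J4: C=38, w×C=3×38=114
Sum w×C = 416
Sum w = 16
Weighted avg = 416/16
= 26.00


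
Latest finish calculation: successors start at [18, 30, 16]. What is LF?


LF = min of all successor start times
Successors start at: [18, 30, 16]
LF = min(18, 30, 16)
= 16


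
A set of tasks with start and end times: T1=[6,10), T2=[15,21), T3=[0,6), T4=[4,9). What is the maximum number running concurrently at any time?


Check each time point for overlaps:
  t=4: 2 tasks active (T3, T4)
Max concurrent = 2


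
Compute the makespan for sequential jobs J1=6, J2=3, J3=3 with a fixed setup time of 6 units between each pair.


Makespan = Σ processing + (n-1) × setup
= (6 + 3 + 3) + (3-1)×6
= 12 + 12
= 24 time units


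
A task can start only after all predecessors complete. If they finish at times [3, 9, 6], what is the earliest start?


ES = max of all predecessor completion times
Predecessors: [3, 9, 6]
ES = max(3, 9, 6)
= 9


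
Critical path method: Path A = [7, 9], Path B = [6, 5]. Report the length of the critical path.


Path A: 7 + 9 = 16
Path B: 6 + 5 = 11
Critical path = longest = max(16, 11)
= 16 (Path A)


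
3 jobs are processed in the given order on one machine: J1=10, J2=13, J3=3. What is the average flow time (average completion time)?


Completion times:
  J1: completes at 10
  J2: completes at 23
  J3: completes at 26
Sum = 59
Average = 59/3
= 19.67


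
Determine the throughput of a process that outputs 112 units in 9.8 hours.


Throughput = units / time
= 112 / 9.8
= 11.4 units/hour


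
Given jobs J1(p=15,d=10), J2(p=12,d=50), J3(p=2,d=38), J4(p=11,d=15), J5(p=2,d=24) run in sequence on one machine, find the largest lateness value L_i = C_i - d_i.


Lateness per job (L = C - d):
  J1: C=15, d=10, L=5
  J2: C=27, d=50, L=-23
  J3: C=29, d=38, L=-9
  J4: C=40, d=15, L=25
  J5: C=42, d=24, L=18
Lmax = max(5, -23, -9, 25, 18)
= 25


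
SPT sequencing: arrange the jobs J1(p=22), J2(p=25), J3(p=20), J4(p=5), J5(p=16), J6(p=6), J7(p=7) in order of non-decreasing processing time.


SPT: sort by shortest processing time
  J4: p=5
  J6: p=6
  J7: p=7
  J5: p=16
  J3: p=20
  J1: p=22
  J2: p=25
Order: J4 → J6 → J7 → J5 → J3 → J1 → J2


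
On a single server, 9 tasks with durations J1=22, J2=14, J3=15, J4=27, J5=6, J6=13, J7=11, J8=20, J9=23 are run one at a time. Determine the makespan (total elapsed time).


Sequential makespan: sum all processing times
= 22 + 14 + 15 + 27 + 6 + 13 + 11 + 20 + 23
= 151 time units


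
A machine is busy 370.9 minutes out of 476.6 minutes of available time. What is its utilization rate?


Utilization = busy / total × 100
= 370.9 / 476.6 × 100
= 77.8%


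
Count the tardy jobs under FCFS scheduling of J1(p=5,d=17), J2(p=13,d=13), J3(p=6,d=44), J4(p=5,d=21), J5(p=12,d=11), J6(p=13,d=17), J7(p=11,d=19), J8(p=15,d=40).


Completion vs due date:
  J1: C=5, d=17 → on time
  J2: C=18, d=13 → TARDY
  J3: C=24, d=44 → on time
  J4: C=29, d=21 → TARDY
  J5: C=41, d=11 → TARDY
  J6: C=54, d=17 → TARDY
  J7: C=65, d=19 → TARDY
  J8: C=80, d=40 → TARDY
Tardy jobs: J2, J4, J5, J6, J7, J8
Count = 6


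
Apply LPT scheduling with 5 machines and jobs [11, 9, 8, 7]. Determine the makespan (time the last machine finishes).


Jobs (LPT sorted): [11, 9, 8, 7]
Machines: 5
  J=11 → Machine 1 (load: 0+11=11)
  J=9 → Machine 2 (load: 0+9=9)
  J=8 → Machine 3 (load: 0+8=8)
  J=7 → Machine 4 (load: 0+7=7)
Machine loads: [11, 9, 8, 7, 0]
Makespan = max = 11 time units


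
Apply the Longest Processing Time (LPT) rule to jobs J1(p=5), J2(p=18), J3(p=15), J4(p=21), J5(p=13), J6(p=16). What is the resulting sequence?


LPT: sort by longest processing time first
  J4: p=21
  J2: p=18
  J6: p=16
  J3: p=15
  J5: p=13
  J1: p=5
Order: J4 → J2 → J6 → J3 → J5 → J1


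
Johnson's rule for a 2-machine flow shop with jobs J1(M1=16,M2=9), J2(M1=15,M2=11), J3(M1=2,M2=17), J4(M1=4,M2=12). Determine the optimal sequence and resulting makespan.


Johnson's rule:
Group 1 (M1≤M2, sort by M1): ['J3', 'J4']
Group 2 (M1>M2, sort desc M2): ['J2', 'J1']
Sequence: J3 → J4 → J2 → J1
Makespan calculation:
  J3: M1 done=2, M2 done=19
  J4: M1 done=6, M2 done=31
  J2: M1 done=21, M2 done=42
  J1: M1 done=37, M2 done=51
= Sequence: J3 → J4 → J2 → J1, Makespan: 51


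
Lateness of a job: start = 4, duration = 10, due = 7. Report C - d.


Completion = 4 + 10 = 14
Lateness = C - d = 14 - 7
= 7


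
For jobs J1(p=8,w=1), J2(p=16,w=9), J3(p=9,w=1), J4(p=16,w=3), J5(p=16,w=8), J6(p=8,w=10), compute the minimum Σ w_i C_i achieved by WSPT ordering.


WSPT order (by p/w): J6 → J2 → J5 → J4 → J1 → J3
  J6: C=8, w·C=10×8=80
  J2: C=24, w·C=9×24=216
  J5: C=40, w·C=8×40=320
  J4: C=56, w·C=3×56=168
  J1: C=64, w·C=1×64=64
  J3: C=73, w·C=1×73=73
Σ w·C = 921
= 921


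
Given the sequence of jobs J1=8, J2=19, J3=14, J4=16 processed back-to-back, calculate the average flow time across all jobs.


Completion times:
  J1: completes at 8
  J2: completes at 27
  J3: completes at 41
  J4: completes at 57
Sum = 133
Average = 133/4
= 33.25


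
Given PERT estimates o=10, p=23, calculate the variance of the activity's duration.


σ² = ((p - o) / 6)² = (p - o)² / 36
= (23 - 10)² / 36
= 13² / 36
= 169 / 36
= 4.6944


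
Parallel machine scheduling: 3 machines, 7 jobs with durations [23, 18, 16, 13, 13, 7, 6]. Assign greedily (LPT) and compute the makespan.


Jobs (LPT sorted): [23, 18, 16, 13, 13, 7, 6]
Machines: 3
  J=23 → Machine 1 (load: 0+23=23)
  J=18 → Machine 2 (load: 0+18=18)
  J=16 → Machine 3 (load: 0+16=16)
  J=13 → Machine 3 (load: 16+13=29)
  J=13 → Machine 2 (load: 18+13=31)
  J=7 → Machine 1 (load: 23+7=30)
  J=6 → Machine 3 (load: 29+6=35)
Machine loads: [30, 31, 35]
Makespan = max = 35 time units


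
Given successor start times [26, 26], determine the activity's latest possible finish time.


LF = min of all successor start times
Successors start at: [26, 26]
LF = min(26, 26)
= 26


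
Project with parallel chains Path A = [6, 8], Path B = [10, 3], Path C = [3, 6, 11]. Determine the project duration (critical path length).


Path A: 6 + 8 = 14
Path B: 10 + 3 = 13
Path C: 3 + 6 + 11 = 20
Critical path = longest = max(14, 13, 20)
= 20 (Path C)


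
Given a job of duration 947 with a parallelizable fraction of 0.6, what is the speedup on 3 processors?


Amdahl's law: T_p = T × ((1-p) + p/N)
= 947 × ((1-0.6) + 0.6/3)
= 947 × (0.40 + 0.2000)
= 947 × 0.6000
= 568.20
Speedup = 947/568.20
= 1.67×


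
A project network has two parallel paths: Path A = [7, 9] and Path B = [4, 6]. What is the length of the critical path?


Path A: 7 + 9 = 16
Path B: 4 + 6 = 10
Critical path = longest = max(16, 10)
= 16 (Path A)


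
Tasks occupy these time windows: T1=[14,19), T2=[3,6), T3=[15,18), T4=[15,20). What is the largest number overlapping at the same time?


Check each time point for overlaps:
  t=15: 3 tasks active (T1, T3, T4)
Max concurrent = 3


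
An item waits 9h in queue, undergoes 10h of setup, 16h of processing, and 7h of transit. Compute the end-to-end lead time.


Lead time = queue + setup + processing + transit
= 9 + 10 + 16 + 7
= 42 hours


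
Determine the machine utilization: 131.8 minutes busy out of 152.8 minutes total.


Utilization = busy / total × 100
= 131.8 / 152.8 × 100
= 86.3%


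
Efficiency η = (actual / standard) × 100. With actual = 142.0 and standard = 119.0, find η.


Efficiency = (actual / standard) × 100
= (142.0 / 119.0) × 100
= 119.3%


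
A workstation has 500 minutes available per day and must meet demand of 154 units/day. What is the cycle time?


Cycle time = available time / demand
= 500 / 154
= 3.25 min/unit


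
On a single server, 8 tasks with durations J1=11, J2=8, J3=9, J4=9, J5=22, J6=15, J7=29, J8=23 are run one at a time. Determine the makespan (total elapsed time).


Sequential makespan: sum all processing times
= 11 + 8 + 9 + 9 + 22 + 15 + 29 + 23
= 126 time units


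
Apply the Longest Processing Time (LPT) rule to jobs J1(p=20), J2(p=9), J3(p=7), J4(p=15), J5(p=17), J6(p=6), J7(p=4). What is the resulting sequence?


LPT: sort by longest processing time first
  J1: p=20
  J5: p=17
  J4: p=15
  J2: p=9
  J3: p=7
  J6: p=6
  J7: p=4
Order: J1 → J5 → J4 → J2 → J3 → J6 → J7


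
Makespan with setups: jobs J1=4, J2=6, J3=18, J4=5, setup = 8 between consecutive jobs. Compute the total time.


Makespan = Σ processing + (n-1) × setup
= (4 + 6 + 18 + 5) + (4-1)×8
= 33 + 24
= 57 time units


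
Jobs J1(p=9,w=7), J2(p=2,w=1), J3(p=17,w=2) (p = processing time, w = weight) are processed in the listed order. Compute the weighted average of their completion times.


Completion times:
  J1: C=9, w×C=7×9=63
  J2: C=11, w×C=1×11=11
  J3: C=28, w×C=2×28=56
Sum w×C = 130
Sum w = 10
Weighted avg = 130/10
= 13.00


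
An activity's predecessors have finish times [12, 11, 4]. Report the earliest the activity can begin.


ES = max of all predecessor completion times
Predecessors: [12, 11, 4]
ES = max(12, 11, 4)
= 12


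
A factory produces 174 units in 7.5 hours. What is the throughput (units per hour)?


Throughput = units / time
= 174 / 7.5
= 23.2 units/hour


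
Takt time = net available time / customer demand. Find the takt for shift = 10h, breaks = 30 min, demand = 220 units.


Available = 10×60 - 30 = 570 min
Takt time = 570 / 220
= 2.59 min/unit


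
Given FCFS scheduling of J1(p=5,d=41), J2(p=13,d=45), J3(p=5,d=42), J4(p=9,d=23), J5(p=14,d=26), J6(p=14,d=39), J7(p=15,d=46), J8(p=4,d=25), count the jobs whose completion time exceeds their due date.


Completion vs due date:
  J1: C=5, d=41 → on time
  J2: C=18, d=45 → on time
  J3: C=23, d=42 → on time
  J4: C=32, d=23 → TARDY
  J5: C=46, d=26 → TARDY
  J6: C=60, d=39 → TARDY
  J7: C=75, d=46 → TARDY
  J8: C=79, d=25 → TARDY
Tardy jobs: J4, J5, J6, J7, J8
Count = 5


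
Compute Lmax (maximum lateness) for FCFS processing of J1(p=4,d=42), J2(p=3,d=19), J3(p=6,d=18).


Lateness per job (L = C - d):
  J1: C=4, d=42, L=-38
  J2: C=7, d=19, L=-12
  J3: C=13, d=18, L=-5
Lmax = max(-38, -12, -5)
= -5


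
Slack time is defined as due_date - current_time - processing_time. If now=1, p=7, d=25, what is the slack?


Slack = due - current_time - processing
= 25 - 1 - 7
= 17


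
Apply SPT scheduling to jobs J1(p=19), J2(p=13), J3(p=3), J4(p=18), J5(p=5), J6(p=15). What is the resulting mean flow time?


SPT order: J3 → J5 → J2 → J6 → J4 → J1
Completion times:
  J3: C=3
  J5: C=8
  J2: C=21
  J6: C=36
  J4: C=54
  J1: C=73
Sum = 195, n = 6
Mean flow = 195/6
= 32.50


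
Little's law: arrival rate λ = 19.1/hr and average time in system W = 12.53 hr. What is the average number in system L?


Little's law: L = λ × W
= 19.1 × 12.53
= 239.32


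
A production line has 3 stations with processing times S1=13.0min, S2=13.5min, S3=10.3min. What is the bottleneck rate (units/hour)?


Bottleneck = longest station time
Station times: [13.0, 13.5, 10.3]
Max = 13.5 min
Rate = 60 / 13.5
= 4.44 units/hour (bottleneck: 13.5min)


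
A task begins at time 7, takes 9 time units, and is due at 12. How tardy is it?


Completion = start + processing = 7 + 9 = 16
Tardiness = max(0, C - d) = max(0, 16 - 12)
= max(0, 4)
= 4


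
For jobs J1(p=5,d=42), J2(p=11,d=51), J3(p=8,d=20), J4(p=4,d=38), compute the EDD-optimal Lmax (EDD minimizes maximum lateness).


EDD order: J3 → J4 → J1 → J2
Completion and lateness:
  J3: C=8, d=20, L=8-20=-12
  J4: C=12, d=38, L=12-38=-26
  J1: C=17, d=42, L=17-42=-25
  J2: C=28, d=51, L=28-51=-23
Lmax = max(-12, -26, -25, -23)
= -12


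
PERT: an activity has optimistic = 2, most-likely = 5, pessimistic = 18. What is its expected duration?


te = (o + 4m + p) / 6
= (2 + 4×5 + 18) / 6
= (2 + 20 + 18) / 6
= 40 / 6
= 6.67


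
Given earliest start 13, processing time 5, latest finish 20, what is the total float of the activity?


EF = ES + duration = 13 + 5 = 18
LS = LF - duration = 20 - 5 = 15
Total Float = LF - EF = 20 - 18
(or LS - ES = 15 - 13)
= 2


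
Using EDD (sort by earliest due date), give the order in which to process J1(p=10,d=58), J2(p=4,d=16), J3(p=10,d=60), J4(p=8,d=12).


EDD: sort by earliest due date
  J4: d=12, p=8
  J2: d=16, p=4
  J1: d=58, p=10
  J3: d=60, p=10
Order: J4 → J2 → J1 → J3


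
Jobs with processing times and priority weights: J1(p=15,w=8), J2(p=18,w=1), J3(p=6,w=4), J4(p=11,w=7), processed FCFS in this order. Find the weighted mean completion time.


Completion times:
  J1: C=15, w×C=8×15=120
  J2: C=33, w×C=1×33=33
  J3: C=39, w×C=4×39=156
  J4: C=50, w×C=7×50=350
Sum w×C = 659
Sum w = 20
Weighted avg = 659/20
= 32.95


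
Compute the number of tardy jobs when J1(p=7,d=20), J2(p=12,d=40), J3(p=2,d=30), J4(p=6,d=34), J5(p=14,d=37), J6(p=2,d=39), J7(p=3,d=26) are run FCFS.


Completion vs due date:
  J1: C=7, d=20 → on time
  J2: C=19, d=40 → on time
  J3: C=21, d=30 → on time
  J4: C=27, d=34 → on time
  J5: C=41, d=37 → TARDY
  J6: C=43, d=39 → TARDY
  J7: C=46, d=26 → TARDY
Tardy jobs: J5, J6, J7
Count = 3


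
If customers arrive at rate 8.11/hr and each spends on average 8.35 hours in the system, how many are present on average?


Little's law: L = λ × W
= 8.11 × 8.35
= 67.72


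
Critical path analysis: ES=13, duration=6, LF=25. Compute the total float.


EF = ES + duration = 13 + 6 = 19
LS = LF - duration = 25 - 6 = 19
Total Float = LF - EF = 25 - 19
(or LS - ES = 19 - 13)
= 6


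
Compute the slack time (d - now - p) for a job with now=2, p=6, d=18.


Slack = due - current_time - processing
= 18 - 2 - 6
= 10


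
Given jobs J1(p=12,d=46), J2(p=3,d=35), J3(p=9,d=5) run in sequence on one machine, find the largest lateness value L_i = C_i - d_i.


Lateness per job (L = C - d):
  J1: C=12, d=46, L=-34
  J2: C=15, d=35, L=-20
  J3: C=24, d=5, L=19
Lmax = max(-34, -20, 19)
= 19


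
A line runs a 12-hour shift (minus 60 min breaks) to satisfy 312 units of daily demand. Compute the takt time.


Available = 12×60 - 60 = 660 min
Takt time = 660 / 312
= 2.12 min/unit


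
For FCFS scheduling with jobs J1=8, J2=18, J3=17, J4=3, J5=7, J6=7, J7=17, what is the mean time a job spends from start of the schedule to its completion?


Completion times:
  J1: completes at 8
  J2: completes at 26
  J3: completes at 43
  J4: completes at 46
  J5: completes at 53
  J6: completes at 60
  J7: completes at 77
Sum = 313
Average = 313/7
= 44.71


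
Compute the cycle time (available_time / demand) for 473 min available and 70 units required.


Cycle time = available time / demand
= 473 / 70
= 6.76 min/unit


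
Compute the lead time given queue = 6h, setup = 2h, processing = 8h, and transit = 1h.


Lead time = queue + setup + processing + transit
= 6 + 2 + 8 + 1
= 17 hours


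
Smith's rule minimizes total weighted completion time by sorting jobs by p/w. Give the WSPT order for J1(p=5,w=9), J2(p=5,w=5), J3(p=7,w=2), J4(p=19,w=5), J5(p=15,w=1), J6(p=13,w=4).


WSPT (Smith's rule): sort by p/w ascending
  J1: p/w = 5/9 = 0.556
  J2: p/w = 5/5 = 1.000
  J6: p/w = 13/4 = 3.250
  J3: p/w = 7/2 = 3.500
  J4: p/w = 19/5 = 3.800
  J5: p/w = 15/1 = 15.000
Order: J1 → J2 → J6 → J3 → J4 → J5


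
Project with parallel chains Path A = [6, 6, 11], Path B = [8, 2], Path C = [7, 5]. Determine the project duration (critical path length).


Path A: 6 + 6 + 11 = 23
Path B: 8 + 2 = 10
Path C: 7 + 5 = 12
Critical path = longest = max(23, 10, 12)
= 23 (Path A)


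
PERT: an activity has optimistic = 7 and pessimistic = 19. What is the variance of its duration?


σ² = ((p - o) / 6)² = (p - o)² / 36
= (19 - 7)² / 36
= 12² / 36
= 144 / 36
= 4.0000


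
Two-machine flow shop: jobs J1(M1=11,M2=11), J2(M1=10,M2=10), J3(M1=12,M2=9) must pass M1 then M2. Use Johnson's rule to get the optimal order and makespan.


Johnson's rule:
Group 1 (M1≤M2, sort by M1): ['J2', 'J1']
Group 2 (M1>M2, sort desc M2): ['J3']
Sequence: J2 → J1 → J3
Makespan calculation:
  J2: M1 done=10, M2 done=20
  J1: M1 done=21, M2 done=32
  J3: M1 done=33, M2 done=42
= Sequence: J2 → J1 → J3, Makespan: 42


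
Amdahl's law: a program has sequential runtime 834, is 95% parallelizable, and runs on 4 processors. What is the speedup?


Amdahl's law: T_p = T × ((1-p) + p/N)
= 834 × ((1-0.95) + 0.95/4)
= 834 × (0.05 + 0.2375)
= 834 × 0.2875
= 239.78
Speedup = 834/239.78
= 3.48×


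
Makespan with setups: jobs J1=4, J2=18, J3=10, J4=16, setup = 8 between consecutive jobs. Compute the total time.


Makespan = Σ processing + (n-1) × setup
= (4 + 18 + 10 + 16) + (4-1)×8
= 48 + 24
= 72 time units


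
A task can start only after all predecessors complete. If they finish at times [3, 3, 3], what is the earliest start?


ES = max of all predecessor completion times
Predecessors: [3, 3, 3]
ES = max(3, 3, 3)
= 3


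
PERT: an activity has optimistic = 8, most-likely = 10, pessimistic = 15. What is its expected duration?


te = (o + 4m + p) / 6
= (8 + 4×10 + 15) / 6
= (8 + 40 + 15) / 6
= 63 / 6
= 10.50


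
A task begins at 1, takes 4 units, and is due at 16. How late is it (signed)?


Completion = 1 + 4 = 5
Lateness = C - d = 5 - 16
= -11


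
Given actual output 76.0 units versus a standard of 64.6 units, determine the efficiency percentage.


Efficiency = (actual / standard) × 100
= (76.0 / 64.6) × 100
= 117.6%


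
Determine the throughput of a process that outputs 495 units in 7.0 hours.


Throughput = units / time
= 495 / 7.0
= 70.7 units/hour


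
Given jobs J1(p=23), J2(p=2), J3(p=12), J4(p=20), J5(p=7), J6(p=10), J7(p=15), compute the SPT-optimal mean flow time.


SPT order: J2 → J5 → J6 → J3 → J7 → J4 → J1
Completion times:
  J2: C=2
  J5: C=9
  J6: C=19
  J3: C=31
  J7: C=46
  J4: C=66
  J1: C=89
Sum = 262, n = 7
Mean flow = 262/7
= 37.43


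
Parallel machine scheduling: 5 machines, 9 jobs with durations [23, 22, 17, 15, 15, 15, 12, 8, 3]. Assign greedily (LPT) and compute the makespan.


Jobs (LPT sorted): [23, 22, 17, 15, 15, 15, 12, 8, 3]
Machines: 5
  J=23 → Machine 1 (load: 0+23=23)
  J=22 → Machine 2 (load: 0+22=22)
  J=17 → Machine 3 (load: 0+17=17)
  J=15 → Machine 4 (load: 0+15=15)
  J=15 → Machine 5 (load: 0+15=15)
  J=15 → Machine 4 (load: 15+15=30)
  J=12 → Machine 5 (load: 15+12=27)
  J=8 → Machine 3 (load: 17+8=25)
  J=3 → Machine 2 (load: 22+3=25)
Machine loads: [23, 25, 25, 30, 27]
Makespan = max = 30 time units


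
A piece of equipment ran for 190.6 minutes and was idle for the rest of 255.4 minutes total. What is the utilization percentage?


Utilization = busy / total × 100
= 190.6 / 255.4 × 100
= 74.6%


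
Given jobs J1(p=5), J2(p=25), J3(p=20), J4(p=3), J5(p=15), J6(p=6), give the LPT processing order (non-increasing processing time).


LPT: sort by longest processing time first
  J2: p=25
  J3: p=20
  J5: p=15
  J6: p=6
  J1: p=5
  J4: p=3
Order: J2 → J3 → J5 → J6 → J1 → J4


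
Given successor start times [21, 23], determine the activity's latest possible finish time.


LF = min of all successor start times
Successors start at: [21, 23]
LF = min(21, 23)
= 21


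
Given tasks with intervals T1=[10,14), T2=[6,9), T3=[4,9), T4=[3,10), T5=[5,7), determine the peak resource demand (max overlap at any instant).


Check each time point for overlaps:
  t=6: 4 tasks active (T2, T3, T4, T5)
Max concurrent = 4


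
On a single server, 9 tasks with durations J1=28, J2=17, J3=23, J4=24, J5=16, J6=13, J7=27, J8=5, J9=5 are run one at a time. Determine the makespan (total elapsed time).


Sequential makespan: sum all processing times
= 28 + 17 + 23 + 24 + 16 + 13 + 27 + 5 + 5
= 158 time units


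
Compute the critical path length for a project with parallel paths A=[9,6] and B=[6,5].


Path A: 9 + 6 = 15
Path B: 6 + 5 = 11
Critical path = longest = max(15, 11)
= 15 (Path A)


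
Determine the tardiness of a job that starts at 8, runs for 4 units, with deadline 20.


Completion = start + processing = 8 + 4 = 12
Tardiness = max(0, C - d) = max(0, 12 - 20)
= max(0, -8)
= 0


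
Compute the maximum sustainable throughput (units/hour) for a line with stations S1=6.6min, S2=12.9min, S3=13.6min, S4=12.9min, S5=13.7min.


Bottleneck = longest station time
Station times: [6.6, 12.9, 13.6, 12.9, 13.7]
Max = 13.7 min
Rate = 60 / 13.7
= 4.38 units/hour (bottleneck: 13.7min)


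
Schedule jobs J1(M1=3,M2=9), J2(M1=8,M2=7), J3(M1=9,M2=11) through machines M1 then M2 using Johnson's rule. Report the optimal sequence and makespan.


Johnson's rule:
Group 1 (M1≤M2, sort by M1): ['J1', 'J3']
Group 2 (M1>M2, sort desc M2): ['J2']
Sequence: J1 → J3 → J2
Makespan calculation:
  J1: M1 done=3, M2 done=12
  J3: M1 done=12, M2 done=23
  J2: M1 done=20, M2 done=30
= Sequence: J1 → J3 → J2, Makespan: 30


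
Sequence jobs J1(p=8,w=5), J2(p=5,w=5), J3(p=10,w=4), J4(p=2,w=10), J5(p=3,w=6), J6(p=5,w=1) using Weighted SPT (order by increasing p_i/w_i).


WSPT (Smith's rule): sort by p/w ascending
  J4: p/w = 2/10 = 0.200
  J5: p/w = 3/6 = 0.500
  J2: p/w = 5/5 = 1.000
  J1: p/w = 8/5 = 1.600
  J3: p/w = 10/4 = 2.500
  J6: p/w = 5/1 = 5.000
Order: J4 → J5 → J2 → J1 → J3 → J6


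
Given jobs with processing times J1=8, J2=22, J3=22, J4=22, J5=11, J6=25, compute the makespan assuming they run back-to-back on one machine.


Sequential makespan: sum all processing times
= 8 + 22 + 22 + 22 + 11 + 25
= 110 time units


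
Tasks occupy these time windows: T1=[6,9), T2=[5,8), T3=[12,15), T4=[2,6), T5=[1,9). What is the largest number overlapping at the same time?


Check each time point for overlaps:
  t=5: 3 tasks active (T2, T4, T5)
Max concurrent = 3


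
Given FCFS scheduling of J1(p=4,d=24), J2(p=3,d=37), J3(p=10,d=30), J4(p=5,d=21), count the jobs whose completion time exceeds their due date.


Completion vs due date:
  J1: C=4, d=24 → on time
  J2: C=7, d=37 → on time
  J3: C=17, d=30 → on time
  J4: C=22, d=21 → TARDY
Tardy jobs: J4
Count = 1


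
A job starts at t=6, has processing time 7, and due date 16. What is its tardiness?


Completion = start + processing = 6 + 7 = 13
Tardiness = max(0, C - d) = max(0, 13 - 16)
= max(0, -3)
= 0


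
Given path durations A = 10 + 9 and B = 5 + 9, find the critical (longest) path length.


Path A: 10 + 9 = 19
Path B: 5 + 9 = 14
Critical path = longest = max(19, 14)
= 19 (Path A)


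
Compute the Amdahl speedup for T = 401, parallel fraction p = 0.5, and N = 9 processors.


Amdahl's law: T_p = T × ((1-p) + p/N)
= 401 × ((1-0.5) + 0.5/9)
= 401 × (0.50 + 0.0556)
= 401 × 0.5556
= 222.78
Speedup = 401/222.78
= 1.80×


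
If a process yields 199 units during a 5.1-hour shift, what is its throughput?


Throughput = units / time
= 199 / 5.1
= 39.0 units/hour


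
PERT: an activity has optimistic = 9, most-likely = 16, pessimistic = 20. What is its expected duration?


te = (o + 4m + p) / 6
= (9 + 4×16 + 20) / 6
= (9 + 64 + 20) / 6
= 93 / 6
= 15.50


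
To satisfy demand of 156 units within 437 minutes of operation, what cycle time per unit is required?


Cycle time = available time / demand
= 437 / 156
= 2.80 min/unit


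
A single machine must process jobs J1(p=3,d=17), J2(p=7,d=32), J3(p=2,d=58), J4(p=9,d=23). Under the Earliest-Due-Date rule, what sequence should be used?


EDD: sort by earliest due date
  J1: d=17, p=3
  J4: d=23, p=9
  J2: d=32, p=7
  J3: d=58, p=2
Order: J1 → J4 → J2 → J3


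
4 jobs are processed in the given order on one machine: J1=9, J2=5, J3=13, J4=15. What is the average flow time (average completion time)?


Completion times:
  J1: completes at 9
  J2: completes at 14
  J3: completes at 27
  J4: completes at 42
Sum = 92
Average = 92/4
= 23.00


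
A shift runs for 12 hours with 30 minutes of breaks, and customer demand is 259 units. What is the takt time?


Available = 12×60 - 30 = 690 min
Takt time = 690 / 259
= 2.66 min/unit


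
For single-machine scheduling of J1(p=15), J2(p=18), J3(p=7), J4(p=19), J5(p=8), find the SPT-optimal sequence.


SPT: sort by shortest processing time
  J3: p=7
  J5: p=8
  J1: p=15
  J2: p=18
  J4: p=19
Order: J3 → J5 → J1 → J2 → J4


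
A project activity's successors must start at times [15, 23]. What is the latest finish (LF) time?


LF = min of all successor start times
Successors start at: [15, 23]
LF = min(15, 23)
= 15


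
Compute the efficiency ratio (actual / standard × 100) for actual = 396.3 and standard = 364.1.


Efficiency = (actual / standard) × 100
= (396.3 / 364.1) × 100
= 108.8%


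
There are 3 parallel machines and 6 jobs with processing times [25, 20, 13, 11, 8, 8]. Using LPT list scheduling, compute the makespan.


Jobs (LPT sorted): [25, 20, 13, 11, 8, 8]
Machines: 3
  J=25 → Machine 1 (load: 0+25=25)
  J=20 → Machine 2 (load: 0+20=20)
  J=13 → Machine 3 (load: 0+13=13)
  J=11 → Machine 3 (load: 13+11=24)
  J=8 → Machine 2 (load: 20+8=28)
  J=8 → Machine 3 (load: 24+8=32)
Machine loads: [25, 28, 32]
Makespan = max = 32 time units


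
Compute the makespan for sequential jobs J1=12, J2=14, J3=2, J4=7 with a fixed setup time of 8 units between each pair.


Makespan = Σ processing + (n-1) × setup
= (12 + 14 + 2 + 7) + (4-1)×8
= 35 + 24
= 59 time units


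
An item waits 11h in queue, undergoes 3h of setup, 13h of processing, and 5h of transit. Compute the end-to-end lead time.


Lead time = queue + setup + processing + transit
= 11 + 3 + 13 + 5
= 32 hours


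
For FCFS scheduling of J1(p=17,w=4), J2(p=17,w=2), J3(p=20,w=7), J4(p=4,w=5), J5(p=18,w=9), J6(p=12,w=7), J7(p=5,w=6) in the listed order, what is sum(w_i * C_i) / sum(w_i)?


Completion times:
  J1: C=17, w×C=4×17=68
  J2: C=34, w×C=2×34=68
  J3: C=54, w×C=7×54=378
  J4: C=58, w×C=5×58=290
  J5: C=76, w×C=9×76=684
  J6: C=88, w×C=7×88=616
  J7: C=93, w×C=6×93=558
Sum w×C = 2662
Sum w = 40
Weighted avg = 2662/40
= 66.55


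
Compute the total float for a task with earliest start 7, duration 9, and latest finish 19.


EF = ES + duration = 7 + 9 = 16
LS = LF - duration = 19 - 9 = 10
Total Float = LF - EF = 19 - 16
(or LS - ES = 10 - 7)
= 3


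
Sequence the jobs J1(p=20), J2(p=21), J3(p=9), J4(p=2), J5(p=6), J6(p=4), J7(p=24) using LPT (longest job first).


LPT: sort by longest processing time first
  J7: p=24
  J2: p=21
  J1: p=20
  J3: p=9
  J5: p=6
  J6: p=4
  J4: p=2
Order: J7 → J2 → J1 → J3 → J5 → J6 → J4


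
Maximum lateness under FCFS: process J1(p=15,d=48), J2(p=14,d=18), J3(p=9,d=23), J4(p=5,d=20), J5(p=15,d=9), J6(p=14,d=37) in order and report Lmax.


Lateness per job (L = C - d):
  J1: C=15, d=48, L=-33
  J2: C=29, d=18, L=11
  J3: C=38, d=23, L=15
  J4: C=43, d=20, L=23
  J5: C=58, d=9, L=49
  J6: C=72, d=37, L=35
Lmax = max(-33, 11, 15, 23, 49, 35)
= 49


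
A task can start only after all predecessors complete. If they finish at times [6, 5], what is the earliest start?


ES = max of all predecessor completion times
Predecessors: [6, 5]
ES = max(6, 5)
= 6


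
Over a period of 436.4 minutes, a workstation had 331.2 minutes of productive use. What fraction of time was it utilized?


Utilization = busy / total × 100
= 331.2 / 436.4 × 100
= 75.9%


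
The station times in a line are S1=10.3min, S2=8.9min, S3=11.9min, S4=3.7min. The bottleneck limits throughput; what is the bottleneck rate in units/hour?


Bottleneck = longest station time
Station times: [10.3, 8.9, 11.9, 3.7]
Max = 11.9 min
Rate = 60 / 11.9
= 5.04 units/hour (bottleneck: 11.9min)


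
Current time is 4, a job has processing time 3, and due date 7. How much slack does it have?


Slack = due - current_time - processing
= 7 - 4 - 3
= 0


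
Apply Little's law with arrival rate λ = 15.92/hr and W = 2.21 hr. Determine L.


Little's law: L = λ × W
= 15.92 × 2.21
= 35.18


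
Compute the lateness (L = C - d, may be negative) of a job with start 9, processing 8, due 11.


Completion = 9 + 8 = 17
Lateness = C - d = 17 - 11
= 6


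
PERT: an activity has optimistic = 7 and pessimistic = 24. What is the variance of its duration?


σ² = ((p - o) / 6)² = (p - o)² / 36
= (24 - 7)² / 36
= 17² / 36
= 289 / 36
= 8.0278


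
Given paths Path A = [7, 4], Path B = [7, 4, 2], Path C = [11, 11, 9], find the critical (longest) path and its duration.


Path A: 7 + 4 = 11
Path B: 7 + 4 + 2 = 13
Path C: 11 + 11 + 9 = 31
Critical path = longest = max(11, 13, 31)
= 31 (Path C)


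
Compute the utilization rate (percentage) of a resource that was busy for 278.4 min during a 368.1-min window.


Utilization = busy / total × 100
= 278.4 / 368.1 × 100
= 75.6%


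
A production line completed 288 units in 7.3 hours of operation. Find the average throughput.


Throughput = units / time
= 288 / 7.3
= 39.5 units/hour


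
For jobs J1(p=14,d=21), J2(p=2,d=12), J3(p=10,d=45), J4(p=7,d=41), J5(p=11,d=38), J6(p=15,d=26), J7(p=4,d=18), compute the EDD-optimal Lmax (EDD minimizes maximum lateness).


EDD order: J2 → J7 → J1 → J6 → J5 → J4 → J3
Completion and lateness:
  J2: C=2, d=12, L=2-12=-10
  J7: C=6, d=18, L=6-18=-12
  J1: C=20, d=21, L=20-21=-1
  J6: C=35, d=26, L=35-26=9
  J5: C=46, d=38, L=46-38=8
  J4: C=53, d=41, L=53-41=12
  J3: C=63, d=45, L=63-45=18
Lmax = max(-10, -12, -1, 9, 8, 12, 18)
= 18


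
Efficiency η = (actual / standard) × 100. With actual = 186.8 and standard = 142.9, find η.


Efficiency = (actual / standard) × 100
= (186.8 / 142.9) × 100
= 130.7%


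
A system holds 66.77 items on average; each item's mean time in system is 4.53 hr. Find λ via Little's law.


Little's law: L = λW → λ = L / W
= 66.77 / 4.53
= 14.74 per hour
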